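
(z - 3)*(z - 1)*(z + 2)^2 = z^4 - 9*z^2 - 4*z + 12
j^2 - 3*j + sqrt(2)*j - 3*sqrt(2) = (j - 3)*(j + sqrt(2))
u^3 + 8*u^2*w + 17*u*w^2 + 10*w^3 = (u + w)*(u + 2*w)*(u + 5*w)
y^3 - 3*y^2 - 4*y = y*(y - 4)*(y + 1)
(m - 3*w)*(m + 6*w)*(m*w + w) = m^3*w + 3*m^2*w^2 + m^2*w - 18*m*w^3 + 3*m*w^2 - 18*w^3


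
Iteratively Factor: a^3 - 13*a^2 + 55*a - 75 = (a - 5)*(a^2 - 8*a + 15) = (a - 5)^2*(a - 3)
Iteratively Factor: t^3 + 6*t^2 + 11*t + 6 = (t + 1)*(t^2 + 5*t + 6) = (t + 1)*(t + 3)*(t + 2)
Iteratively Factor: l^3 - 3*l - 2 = (l + 1)*(l^2 - l - 2) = (l - 2)*(l + 1)*(l + 1)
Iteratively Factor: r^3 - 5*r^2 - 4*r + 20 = (r + 2)*(r^2 - 7*r + 10) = (r - 5)*(r + 2)*(r - 2)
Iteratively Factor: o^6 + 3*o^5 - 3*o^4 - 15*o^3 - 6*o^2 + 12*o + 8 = (o + 1)*(o^5 + 2*o^4 - 5*o^3 - 10*o^2 + 4*o + 8) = (o + 1)*(o + 2)*(o^4 - 5*o^2 + 4) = (o - 1)*(o + 1)*(o + 2)*(o^3 + o^2 - 4*o - 4) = (o - 1)*(o + 1)^2*(o + 2)*(o^2 - 4) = (o - 2)*(o - 1)*(o + 1)^2*(o + 2)*(o + 2)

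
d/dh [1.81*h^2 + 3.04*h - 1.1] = 3.62*h + 3.04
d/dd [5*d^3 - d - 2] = 15*d^2 - 1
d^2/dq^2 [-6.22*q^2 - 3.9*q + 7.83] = -12.4400000000000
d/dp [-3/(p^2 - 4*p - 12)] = 6*(p - 2)/(-p^2 + 4*p + 12)^2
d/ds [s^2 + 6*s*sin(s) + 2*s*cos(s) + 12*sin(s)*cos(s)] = -2*s*sin(s) + 6*s*cos(s) + 2*s + 6*sin(s) + 2*cos(s) + 12*cos(2*s)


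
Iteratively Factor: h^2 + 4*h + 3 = (h + 1)*(h + 3)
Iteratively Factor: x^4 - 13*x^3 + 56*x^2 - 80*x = (x - 5)*(x^3 - 8*x^2 + 16*x) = (x - 5)*(x - 4)*(x^2 - 4*x) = x*(x - 5)*(x - 4)*(x - 4)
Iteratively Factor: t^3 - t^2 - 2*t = (t)*(t^2 - t - 2) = t*(t - 2)*(t + 1)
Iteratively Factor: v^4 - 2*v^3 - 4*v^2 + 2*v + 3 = (v + 1)*(v^3 - 3*v^2 - v + 3) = (v + 1)^2*(v^2 - 4*v + 3) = (v - 1)*(v + 1)^2*(v - 3)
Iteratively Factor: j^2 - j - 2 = (j + 1)*(j - 2)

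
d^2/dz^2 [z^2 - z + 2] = 2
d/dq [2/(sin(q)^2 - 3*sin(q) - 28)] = 2*(3 - 2*sin(q))*cos(q)/((sin(q) - 7)^2*(sin(q) + 4)^2)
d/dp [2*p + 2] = 2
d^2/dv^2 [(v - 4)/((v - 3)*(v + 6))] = 2*(v^3 - 12*v^2 + 18*v - 54)/(v^6 + 9*v^5 - 27*v^4 - 297*v^3 + 486*v^2 + 2916*v - 5832)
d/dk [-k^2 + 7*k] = 7 - 2*k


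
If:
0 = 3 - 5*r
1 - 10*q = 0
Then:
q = 1/10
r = 3/5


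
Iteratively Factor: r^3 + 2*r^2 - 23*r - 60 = (r + 4)*(r^2 - 2*r - 15) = (r - 5)*(r + 4)*(r + 3)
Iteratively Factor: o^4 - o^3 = (o)*(o^3 - o^2) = o*(o - 1)*(o^2) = o^2*(o - 1)*(o)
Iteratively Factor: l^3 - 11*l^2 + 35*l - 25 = (l - 1)*(l^2 - 10*l + 25) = (l - 5)*(l - 1)*(l - 5)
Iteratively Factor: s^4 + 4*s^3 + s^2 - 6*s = (s + 3)*(s^3 + s^2 - 2*s) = s*(s + 3)*(s^2 + s - 2) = s*(s + 2)*(s + 3)*(s - 1)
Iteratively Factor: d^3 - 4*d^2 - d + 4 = (d + 1)*(d^2 - 5*d + 4) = (d - 4)*(d + 1)*(d - 1)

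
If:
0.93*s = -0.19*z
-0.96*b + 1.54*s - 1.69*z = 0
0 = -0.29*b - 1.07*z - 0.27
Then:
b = 1.21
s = 0.12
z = -0.58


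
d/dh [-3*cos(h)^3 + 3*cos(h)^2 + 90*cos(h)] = 3*(3*cos(h)^2 - 2*cos(h) - 30)*sin(h)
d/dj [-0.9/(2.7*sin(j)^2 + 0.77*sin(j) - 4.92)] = (4.86*sin(j) + 0.693)*cos(j)/(2.7*sin(j)^2 + 0.77*sin(j) - 4.92)^2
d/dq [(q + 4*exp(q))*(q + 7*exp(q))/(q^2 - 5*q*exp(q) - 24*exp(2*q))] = (16*q^3 + 104*q^2*exp(q) - 16*q^2 + 124*q*exp(2*q) - 104*q*exp(q) - 124*exp(2*q))*exp(q)/(q^4 - 10*q^3*exp(q) - 23*q^2*exp(2*q) + 240*q*exp(3*q) + 576*exp(4*q))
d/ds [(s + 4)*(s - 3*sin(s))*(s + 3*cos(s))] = -(s + 4)*(s - 3*sin(s))*(3*sin(s) - 1) - (s + 4)*(s + 3*cos(s))*(3*cos(s) - 1) + (s - 3*sin(s))*(s + 3*cos(s))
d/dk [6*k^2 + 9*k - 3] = 12*k + 9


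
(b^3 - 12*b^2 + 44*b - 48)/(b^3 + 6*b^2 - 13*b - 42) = (b^3 - 12*b^2 + 44*b - 48)/(b^3 + 6*b^2 - 13*b - 42)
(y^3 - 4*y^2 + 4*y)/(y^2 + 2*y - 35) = y*(y^2 - 4*y + 4)/(y^2 + 2*y - 35)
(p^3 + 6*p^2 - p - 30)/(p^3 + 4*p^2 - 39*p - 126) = (p^2 + 3*p - 10)/(p^2 + p - 42)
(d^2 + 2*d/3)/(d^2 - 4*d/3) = (3*d + 2)/(3*d - 4)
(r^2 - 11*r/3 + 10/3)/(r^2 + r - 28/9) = 3*(3*r^2 - 11*r + 10)/(9*r^2 + 9*r - 28)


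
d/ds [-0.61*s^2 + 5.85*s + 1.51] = 5.85 - 1.22*s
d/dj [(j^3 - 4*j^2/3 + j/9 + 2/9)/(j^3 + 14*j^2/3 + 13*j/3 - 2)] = 2*(81*j^4 + 114*j^3 - 175*j^2 + 44*j - 16)/(3*(9*j^6 + 84*j^5 + 274*j^4 + 328*j^3 + j^2 - 156*j + 36))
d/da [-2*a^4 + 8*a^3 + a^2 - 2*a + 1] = -8*a^3 + 24*a^2 + 2*a - 2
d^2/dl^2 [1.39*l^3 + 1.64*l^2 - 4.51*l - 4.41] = 8.34*l + 3.28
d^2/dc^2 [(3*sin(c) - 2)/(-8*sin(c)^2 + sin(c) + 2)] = (-192*sin(c)^5 + 488*sin(c)^4 + 48*sin(c)^3 - 632*sin(c)^2 + 368*sin(c) - 80)/(-8*sin(c)^2 + sin(c) + 2)^3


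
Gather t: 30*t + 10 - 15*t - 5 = 15*t + 5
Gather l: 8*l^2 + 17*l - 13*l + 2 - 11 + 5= 8*l^2 + 4*l - 4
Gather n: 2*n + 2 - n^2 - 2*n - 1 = 1 - n^2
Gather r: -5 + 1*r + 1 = r - 4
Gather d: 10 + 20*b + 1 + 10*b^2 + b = 10*b^2 + 21*b + 11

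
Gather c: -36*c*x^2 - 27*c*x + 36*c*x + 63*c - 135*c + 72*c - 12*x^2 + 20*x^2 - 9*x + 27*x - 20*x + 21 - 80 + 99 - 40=c*(-36*x^2 + 9*x) + 8*x^2 - 2*x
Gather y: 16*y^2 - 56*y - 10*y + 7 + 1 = 16*y^2 - 66*y + 8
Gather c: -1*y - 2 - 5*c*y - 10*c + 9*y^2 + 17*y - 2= c*(-5*y - 10) + 9*y^2 + 16*y - 4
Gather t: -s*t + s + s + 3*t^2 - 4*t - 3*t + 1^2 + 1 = 2*s + 3*t^2 + t*(-s - 7) + 2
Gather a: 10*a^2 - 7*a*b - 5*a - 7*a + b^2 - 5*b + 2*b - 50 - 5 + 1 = 10*a^2 + a*(-7*b - 12) + b^2 - 3*b - 54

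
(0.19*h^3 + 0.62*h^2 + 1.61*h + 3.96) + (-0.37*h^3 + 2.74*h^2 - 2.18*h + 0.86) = -0.18*h^3 + 3.36*h^2 - 0.57*h + 4.82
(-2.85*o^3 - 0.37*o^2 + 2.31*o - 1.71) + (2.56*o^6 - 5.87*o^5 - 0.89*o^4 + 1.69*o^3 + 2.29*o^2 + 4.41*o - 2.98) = 2.56*o^6 - 5.87*o^5 - 0.89*o^4 - 1.16*o^3 + 1.92*o^2 + 6.72*o - 4.69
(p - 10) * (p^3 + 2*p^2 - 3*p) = p^4 - 8*p^3 - 23*p^2 + 30*p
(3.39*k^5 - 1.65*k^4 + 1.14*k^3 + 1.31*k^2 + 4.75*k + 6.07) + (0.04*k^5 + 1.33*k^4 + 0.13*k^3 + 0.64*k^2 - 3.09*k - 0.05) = 3.43*k^5 - 0.32*k^4 + 1.27*k^3 + 1.95*k^2 + 1.66*k + 6.02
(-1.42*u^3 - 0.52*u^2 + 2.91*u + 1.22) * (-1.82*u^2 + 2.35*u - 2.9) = 2.5844*u^5 - 2.3906*u^4 - 2.4002*u^3 + 6.1261*u^2 - 5.572*u - 3.538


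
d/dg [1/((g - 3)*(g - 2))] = (5 - 2*g)/(g^4 - 10*g^3 + 37*g^2 - 60*g + 36)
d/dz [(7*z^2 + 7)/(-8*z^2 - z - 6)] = 7*(-z^2 + 4*z + 1)/(64*z^4 + 16*z^3 + 97*z^2 + 12*z + 36)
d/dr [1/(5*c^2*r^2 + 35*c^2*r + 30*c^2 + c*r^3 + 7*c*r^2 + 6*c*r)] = (-10*c*r - 35*c - 3*r^2 - 14*r - 6)/(c*(5*c*r^2 + 35*c*r + 30*c + r^3 + 7*r^2 + 6*r)^2)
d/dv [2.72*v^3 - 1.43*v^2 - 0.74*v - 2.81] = 8.16*v^2 - 2.86*v - 0.74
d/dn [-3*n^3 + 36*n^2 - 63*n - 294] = -9*n^2 + 72*n - 63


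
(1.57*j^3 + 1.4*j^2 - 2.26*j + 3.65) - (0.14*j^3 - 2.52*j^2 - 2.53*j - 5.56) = 1.43*j^3 + 3.92*j^2 + 0.27*j + 9.21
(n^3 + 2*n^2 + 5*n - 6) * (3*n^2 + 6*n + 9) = 3*n^5 + 12*n^4 + 36*n^3 + 30*n^2 + 9*n - 54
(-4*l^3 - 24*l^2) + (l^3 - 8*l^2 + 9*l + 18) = -3*l^3 - 32*l^2 + 9*l + 18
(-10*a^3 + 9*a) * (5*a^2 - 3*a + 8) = -50*a^5 + 30*a^4 - 35*a^3 - 27*a^2 + 72*a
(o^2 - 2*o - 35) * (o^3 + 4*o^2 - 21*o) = o^5 + 2*o^4 - 64*o^3 - 98*o^2 + 735*o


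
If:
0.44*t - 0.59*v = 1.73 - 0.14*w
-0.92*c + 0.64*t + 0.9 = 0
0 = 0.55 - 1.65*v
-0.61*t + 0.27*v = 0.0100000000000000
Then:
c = 1.07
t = 0.13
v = 0.33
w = 13.35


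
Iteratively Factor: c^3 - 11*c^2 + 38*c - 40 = (c - 5)*(c^2 - 6*c + 8) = (c - 5)*(c - 2)*(c - 4)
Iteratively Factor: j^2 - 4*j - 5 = (j - 5)*(j + 1)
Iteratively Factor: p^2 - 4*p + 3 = (p - 3)*(p - 1)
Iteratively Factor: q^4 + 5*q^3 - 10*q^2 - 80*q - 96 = (q + 2)*(q^3 + 3*q^2 - 16*q - 48) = (q + 2)*(q + 4)*(q^2 - q - 12) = (q + 2)*(q + 3)*(q + 4)*(q - 4)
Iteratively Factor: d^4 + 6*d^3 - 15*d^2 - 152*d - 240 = (d + 4)*(d^3 + 2*d^2 - 23*d - 60) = (d + 4)^2*(d^2 - 2*d - 15) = (d - 5)*(d + 4)^2*(d + 3)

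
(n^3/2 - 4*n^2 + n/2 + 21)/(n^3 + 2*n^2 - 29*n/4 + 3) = 2*(n^3 - 8*n^2 + n + 42)/(4*n^3 + 8*n^2 - 29*n + 12)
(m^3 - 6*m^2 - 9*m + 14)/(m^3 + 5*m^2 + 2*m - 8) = (m - 7)/(m + 4)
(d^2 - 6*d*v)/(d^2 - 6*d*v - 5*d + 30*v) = d/(d - 5)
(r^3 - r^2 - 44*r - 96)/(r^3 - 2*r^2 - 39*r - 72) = (r + 4)/(r + 3)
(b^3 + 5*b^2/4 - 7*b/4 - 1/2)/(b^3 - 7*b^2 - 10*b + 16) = (b + 1/4)/(b - 8)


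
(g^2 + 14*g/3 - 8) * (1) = g^2 + 14*g/3 - 8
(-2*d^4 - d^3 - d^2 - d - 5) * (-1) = 2*d^4 + d^3 + d^2 + d + 5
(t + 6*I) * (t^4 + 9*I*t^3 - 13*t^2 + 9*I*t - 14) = t^5 + 15*I*t^4 - 67*t^3 - 69*I*t^2 - 68*t - 84*I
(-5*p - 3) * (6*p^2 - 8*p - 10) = -30*p^3 + 22*p^2 + 74*p + 30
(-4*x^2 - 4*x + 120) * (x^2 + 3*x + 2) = -4*x^4 - 16*x^3 + 100*x^2 + 352*x + 240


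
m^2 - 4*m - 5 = (m - 5)*(m + 1)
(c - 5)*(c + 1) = c^2 - 4*c - 5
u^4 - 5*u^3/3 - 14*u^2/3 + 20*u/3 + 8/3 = (u - 2)^2*(u + 1/3)*(u + 2)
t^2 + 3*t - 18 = (t - 3)*(t + 6)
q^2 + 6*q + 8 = (q + 2)*(q + 4)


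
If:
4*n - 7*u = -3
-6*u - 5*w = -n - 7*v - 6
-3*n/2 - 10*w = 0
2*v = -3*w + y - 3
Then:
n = 980*y/29 - 1980/29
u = 560*y/29 - 1119/29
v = 235*y/29 - 489/29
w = 297/29 - 147*y/29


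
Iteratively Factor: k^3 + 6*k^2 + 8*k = (k + 2)*(k^2 + 4*k) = (k + 2)*(k + 4)*(k)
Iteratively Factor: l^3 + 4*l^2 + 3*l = (l)*(l^2 + 4*l + 3) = l*(l + 3)*(l + 1)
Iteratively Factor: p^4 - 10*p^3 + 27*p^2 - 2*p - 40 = (p - 5)*(p^3 - 5*p^2 + 2*p + 8) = (p - 5)*(p - 2)*(p^2 - 3*p - 4) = (p - 5)*(p - 4)*(p - 2)*(p + 1)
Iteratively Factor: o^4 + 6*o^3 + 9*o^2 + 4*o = (o + 4)*(o^3 + 2*o^2 + o) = o*(o + 4)*(o^2 + 2*o + 1) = o*(o + 1)*(o + 4)*(o + 1)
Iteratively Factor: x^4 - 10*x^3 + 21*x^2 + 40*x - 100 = (x - 5)*(x^3 - 5*x^2 - 4*x + 20) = (x - 5)^2*(x^2 - 4) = (x - 5)^2*(x + 2)*(x - 2)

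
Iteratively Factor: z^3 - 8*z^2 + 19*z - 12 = (z - 4)*(z^2 - 4*z + 3) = (z - 4)*(z - 1)*(z - 3)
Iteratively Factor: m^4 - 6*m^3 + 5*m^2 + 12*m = (m - 4)*(m^3 - 2*m^2 - 3*m) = m*(m - 4)*(m^2 - 2*m - 3) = m*(m - 4)*(m - 3)*(m + 1)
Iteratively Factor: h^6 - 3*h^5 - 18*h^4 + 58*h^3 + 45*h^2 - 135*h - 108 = (h + 4)*(h^5 - 7*h^4 + 10*h^3 + 18*h^2 - 27*h - 27) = (h + 1)*(h + 4)*(h^4 - 8*h^3 + 18*h^2 - 27) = (h + 1)^2*(h + 4)*(h^3 - 9*h^2 + 27*h - 27) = (h - 3)*(h + 1)^2*(h + 4)*(h^2 - 6*h + 9) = (h - 3)^2*(h + 1)^2*(h + 4)*(h - 3)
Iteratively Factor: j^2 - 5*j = (j)*(j - 5)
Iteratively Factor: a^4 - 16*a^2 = (a + 4)*(a^3 - 4*a^2) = (a - 4)*(a + 4)*(a^2) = a*(a - 4)*(a + 4)*(a)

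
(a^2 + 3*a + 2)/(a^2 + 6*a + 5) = (a + 2)/(a + 5)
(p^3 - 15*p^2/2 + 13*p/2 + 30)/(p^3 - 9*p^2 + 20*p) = (p + 3/2)/p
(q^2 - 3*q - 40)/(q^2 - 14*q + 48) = (q + 5)/(q - 6)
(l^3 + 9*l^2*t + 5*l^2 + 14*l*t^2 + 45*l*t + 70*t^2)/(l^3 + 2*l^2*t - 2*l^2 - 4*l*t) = (l^2 + 7*l*t + 5*l + 35*t)/(l*(l - 2))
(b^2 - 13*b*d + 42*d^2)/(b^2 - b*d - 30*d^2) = (b - 7*d)/(b + 5*d)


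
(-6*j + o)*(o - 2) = -6*j*o + 12*j + o^2 - 2*o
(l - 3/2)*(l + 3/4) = l^2 - 3*l/4 - 9/8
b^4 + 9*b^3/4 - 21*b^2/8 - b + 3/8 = (b - 1)*(b - 1/4)*(b + 1/2)*(b + 3)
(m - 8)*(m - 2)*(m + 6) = m^3 - 4*m^2 - 44*m + 96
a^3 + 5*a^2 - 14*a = a*(a - 2)*(a + 7)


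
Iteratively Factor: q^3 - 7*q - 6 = (q + 1)*(q^2 - q - 6) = (q - 3)*(q + 1)*(q + 2)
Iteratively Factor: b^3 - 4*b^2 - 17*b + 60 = (b - 3)*(b^2 - b - 20) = (b - 5)*(b - 3)*(b + 4)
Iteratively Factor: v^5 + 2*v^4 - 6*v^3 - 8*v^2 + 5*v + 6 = (v + 3)*(v^4 - v^3 - 3*v^2 + v + 2) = (v - 2)*(v + 3)*(v^3 + v^2 - v - 1) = (v - 2)*(v - 1)*(v + 3)*(v^2 + 2*v + 1) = (v - 2)*(v - 1)*(v + 1)*(v + 3)*(v + 1)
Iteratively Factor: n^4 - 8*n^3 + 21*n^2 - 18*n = (n)*(n^3 - 8*n^2 + 21*n - 18) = n*(n - 2)*(n^2 - 6*n + 9) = n*(n - 3)*(n - 2)*(n - 3)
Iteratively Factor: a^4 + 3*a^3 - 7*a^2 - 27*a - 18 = (a + 2)*(a^3 + a^2 - 9*a - 9) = (a + 2)*(a + 3)*(a^2 - 2*a - 3) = (a + 1)*(a + 2)*(a + 3)*(a - 3)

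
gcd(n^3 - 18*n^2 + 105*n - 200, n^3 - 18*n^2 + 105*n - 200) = n^3 - 18*n^2 + 105*n - 200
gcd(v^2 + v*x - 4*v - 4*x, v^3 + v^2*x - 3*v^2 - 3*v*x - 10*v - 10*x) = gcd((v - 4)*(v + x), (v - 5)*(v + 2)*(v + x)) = v + x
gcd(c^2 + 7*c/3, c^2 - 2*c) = c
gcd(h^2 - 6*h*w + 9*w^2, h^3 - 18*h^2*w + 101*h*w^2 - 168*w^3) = -h + 3*w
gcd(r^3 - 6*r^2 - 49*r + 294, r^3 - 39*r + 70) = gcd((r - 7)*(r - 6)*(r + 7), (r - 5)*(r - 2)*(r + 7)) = r + 7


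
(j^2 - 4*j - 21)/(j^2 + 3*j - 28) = (j^2 - 4*j - 21)/(j^2 + 3*j - 28)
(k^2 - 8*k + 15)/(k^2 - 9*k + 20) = (k - 3)/(k - 4)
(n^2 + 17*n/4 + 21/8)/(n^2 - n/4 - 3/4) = (n + 7/2)/(n - 1)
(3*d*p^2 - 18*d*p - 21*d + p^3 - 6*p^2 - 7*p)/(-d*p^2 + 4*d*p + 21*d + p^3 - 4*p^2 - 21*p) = (3*d*p + 3*d + p^2 + p)/(-d*p - 3*d + p^2 + 3*p)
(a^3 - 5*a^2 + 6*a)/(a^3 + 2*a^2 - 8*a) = (a - 3)/(a + 4)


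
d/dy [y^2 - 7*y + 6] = 2*y - 7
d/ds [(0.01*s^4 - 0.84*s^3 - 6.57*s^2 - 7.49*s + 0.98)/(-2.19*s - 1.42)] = (-0.0657*s^4 + 3.6224*s^3 + 17.9667*s^2 + 18.6588*s + 12.782)/(4.7961*s^2 + 6.2196*s + 2.0164)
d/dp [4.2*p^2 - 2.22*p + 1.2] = 8.4*p - 2.22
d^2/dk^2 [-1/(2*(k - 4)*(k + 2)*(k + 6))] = 2*(-3*k^4 - 16*k^3 + 6*k^2 + 48*k - 296)/(k^9 + 12*k^8 - 12*k^7 - 560*k^6 - 912*k^5 + 8256*k^4 + 21952*k^3 - 29952*k^2 - 138240*k - 110592)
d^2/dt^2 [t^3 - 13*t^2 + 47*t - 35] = 6*t - 26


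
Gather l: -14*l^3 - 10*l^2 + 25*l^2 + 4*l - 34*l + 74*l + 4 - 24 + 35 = -14*l^3 + 15*l^2 + 44*l + 15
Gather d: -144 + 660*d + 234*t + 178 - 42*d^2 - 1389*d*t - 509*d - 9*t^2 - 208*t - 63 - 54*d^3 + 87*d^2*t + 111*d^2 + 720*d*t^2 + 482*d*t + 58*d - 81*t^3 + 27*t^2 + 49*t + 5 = -54*d^3 + d^2*(87*t + 69) + d*(720*t^2 - 907*t + 209) - 81*t^3 + 18*t^2 + 75*t - 24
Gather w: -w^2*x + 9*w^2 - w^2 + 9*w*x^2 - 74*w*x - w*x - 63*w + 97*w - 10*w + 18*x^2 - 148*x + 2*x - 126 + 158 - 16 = w^2*(8 - x) + w*(9*x^2 - 75*x + 24) + 18*x^2 - 146*x + 16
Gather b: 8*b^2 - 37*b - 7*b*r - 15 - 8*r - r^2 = 8*b^2 + b*(-7*r - 37) - r^2 - 8*r - 15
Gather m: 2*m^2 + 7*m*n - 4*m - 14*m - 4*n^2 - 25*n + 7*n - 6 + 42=2*m^2 + m*(7*n - 18) - 4*n^2 - 18*n + 36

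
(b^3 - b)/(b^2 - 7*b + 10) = (b^3 - b)/(b^2 - 7*b + 10)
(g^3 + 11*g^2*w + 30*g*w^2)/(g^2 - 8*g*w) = (g^2 + 11*g*w + 30*w^2)/(g - 8*w)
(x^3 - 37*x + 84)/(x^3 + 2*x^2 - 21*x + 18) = (x^2 + 3*x - 28)/(x^2 + 5*x - 6)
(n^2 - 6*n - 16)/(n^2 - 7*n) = (n^2 - 6*n - 16)/(n*(n - 7))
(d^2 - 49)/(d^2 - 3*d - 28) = (d + 7)/(d + 4)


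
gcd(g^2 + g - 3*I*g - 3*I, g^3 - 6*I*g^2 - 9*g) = g - 3*I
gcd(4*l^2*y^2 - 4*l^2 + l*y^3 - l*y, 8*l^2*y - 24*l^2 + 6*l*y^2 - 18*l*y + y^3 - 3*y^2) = 4*l + y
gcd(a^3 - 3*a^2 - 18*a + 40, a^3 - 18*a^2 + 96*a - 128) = a - 2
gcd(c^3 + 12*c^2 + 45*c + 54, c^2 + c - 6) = c + 3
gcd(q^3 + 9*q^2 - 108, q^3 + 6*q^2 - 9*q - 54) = q^2 + 3*q - 18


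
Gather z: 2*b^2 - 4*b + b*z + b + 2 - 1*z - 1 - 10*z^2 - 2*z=2*b^2 - 3*b - 10*z^2 + z*(b - 3) + 1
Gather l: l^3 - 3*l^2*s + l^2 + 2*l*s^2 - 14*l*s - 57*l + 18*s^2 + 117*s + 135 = l^3 + l^2*(1 - 3*s) + l*(2*s^2 - 14*s - 57) + 18*s^2 + 117*s + 135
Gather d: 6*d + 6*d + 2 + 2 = 12*d + 4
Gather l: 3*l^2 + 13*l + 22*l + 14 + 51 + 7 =3*l^2 + 35*l + 72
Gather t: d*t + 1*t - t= d*t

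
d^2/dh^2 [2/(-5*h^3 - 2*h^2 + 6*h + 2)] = 4*((15*h + 2)*(5*h^3 + 2*h^2 - 6*h - 2) - (15*h^2 + 4*h - 6)^2)/(5*h^3 + 2*h^2 - 6*h - 2)^3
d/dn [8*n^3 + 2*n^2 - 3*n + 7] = 24*n^2 + 4*n - 3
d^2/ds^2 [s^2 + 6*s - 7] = 2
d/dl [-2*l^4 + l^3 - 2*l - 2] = -8*l^3 + 3*l^2 - 2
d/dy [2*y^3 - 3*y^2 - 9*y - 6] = 6*y^2 - 6*y - 9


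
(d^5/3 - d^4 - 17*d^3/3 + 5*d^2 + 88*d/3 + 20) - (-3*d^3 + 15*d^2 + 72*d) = d^5/3 - d^4 - 8*d^3/3 - 10*d^2 - 128*d/3 + 20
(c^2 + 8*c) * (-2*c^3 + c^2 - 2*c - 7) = -2*c^5 - 15*c^4 + 6*c^3 - 23*c^2 - 56*c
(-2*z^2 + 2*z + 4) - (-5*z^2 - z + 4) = 3*z^2 + 3*z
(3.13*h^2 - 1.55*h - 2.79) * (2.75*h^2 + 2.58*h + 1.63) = 8.6075*h^4 + 3.8129*h^3 - 6.5696*h^2 - 9.7247*h - 4.5477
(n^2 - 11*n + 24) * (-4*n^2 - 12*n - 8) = -4*n^4 + 32*n^3 + 28*n^2 - 200*n - 192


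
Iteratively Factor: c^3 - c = (c + 1)*(c^2 - c) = (c - 1)*(c + 1)*(c)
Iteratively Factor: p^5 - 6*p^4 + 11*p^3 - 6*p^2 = (p)*(p^4 - 6*p^3 + 11*p^2 - 6*p) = p*(p - 3)*(p^3 - 3*p^2 + 2*p) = p*(p - 3)*(p - 1)*(p^2 - 2*p) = p^2*(p - 3)*(p - 1)*(p - 2)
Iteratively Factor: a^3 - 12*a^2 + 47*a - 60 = (a - 5)*(a^2 - 7*a + 12) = (a - 5)*(a - 3)*(a - 4)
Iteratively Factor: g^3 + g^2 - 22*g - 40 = (g + 4)*(g^2 - 3*g - 10) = (g + 2)*(g + 4)*(g - 5)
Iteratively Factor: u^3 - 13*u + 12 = (u - 3)*(u^2 + 3*u - 4) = (u - 3)*(u - 1)*(u + 4)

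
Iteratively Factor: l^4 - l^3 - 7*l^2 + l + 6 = (l - 1)*(l^3 - 7*l - 6) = (l - 1)*(l + 1)*(l^2 - l - 6) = (l - 3)*(l - 1)*(l + 1)*(l + 2)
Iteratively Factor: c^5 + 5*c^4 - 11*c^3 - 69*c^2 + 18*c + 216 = (c + 3)*(c^4 + 2*c^3 - 17*c^2 - 18*c + 72) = (c + 3)^2*(c^3 - c^2 - 14*c + 24) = (c + 3)^2*(c + 4)*(c^2 - 5*c + 6) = (c - 2)*(c + 3)^2*(c + 4)*(c - 3)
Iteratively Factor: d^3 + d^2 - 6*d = (d)*(d^2 + d - 6) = d*(d + 3)*(d - 2)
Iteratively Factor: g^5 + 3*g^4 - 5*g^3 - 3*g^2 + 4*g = (g + 4)*(g^4 - g^3 - g^2 + g) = (g - 1)*(g + 4)*(g^3 - g) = (g - 1)*(g + 1)*(g + 4)*(g^2 - g) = (g - 1)^2*(g + 1)*(g + 4)*(g)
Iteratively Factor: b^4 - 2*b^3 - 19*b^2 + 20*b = (b + 4)*(b^3 - 6*b^2 + 5*b) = b*(b + 4)*(b^2 - 6*b + 5) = b*(b - 1)*(b + 4)*(b - 5)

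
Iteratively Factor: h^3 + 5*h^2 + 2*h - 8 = (h + 2)*(h^2 + 3*h - 4) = (h - 1)*(h + 2)*(h + 4)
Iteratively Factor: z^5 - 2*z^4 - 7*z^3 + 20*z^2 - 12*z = (z)*(z^4 - 2*z^3 - 7*z^2 + 20*z - 12) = z*(z - 1)*(z^3 - z^2 - 8*z + 12) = z*(z - 1)*(z + 3)*(z^2 - 4*z + 4) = z*(z - 2)*(z - 1)*(z + 3)*(z - 2)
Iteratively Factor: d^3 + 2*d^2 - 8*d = (d + 4)*(d^2 - 2*d) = d*(d + 4)*(d - 2)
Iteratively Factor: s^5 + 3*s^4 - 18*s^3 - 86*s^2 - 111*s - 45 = (s + 1)*(s^4 + 2*s^3 - 20*s^2 - 66*s - 45) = (s + 1)*(s + 3)*(s^3 - s^2 - 17*s - 15) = (s - 5)*(s + 1)*(s + 3)*(s^2 + 4*s + 3) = (s - 5)*(s + 1)*(s + 3)^2*(s + 1)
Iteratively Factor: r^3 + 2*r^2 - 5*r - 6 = (r + 1)*(r^2 + r - 6) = (r - 2)*(r + 1)*(r + 3)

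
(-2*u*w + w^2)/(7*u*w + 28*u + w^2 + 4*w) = w*(-2*u + w)/(7*u*w + 28*u + w^2 + 4*w)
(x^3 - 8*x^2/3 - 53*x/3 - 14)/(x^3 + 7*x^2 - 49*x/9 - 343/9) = 3*(x^2 - 5*x - 6)/(3*x^2 + 14*x - 49)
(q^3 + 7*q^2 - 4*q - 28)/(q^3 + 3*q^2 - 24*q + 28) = (q + 2)/(q - 2)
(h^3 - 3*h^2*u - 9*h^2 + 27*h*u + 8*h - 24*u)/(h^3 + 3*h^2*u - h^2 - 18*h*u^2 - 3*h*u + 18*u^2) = (h - 8)/(h + 6*u)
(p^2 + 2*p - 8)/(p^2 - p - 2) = (p + 4)/(p + 1)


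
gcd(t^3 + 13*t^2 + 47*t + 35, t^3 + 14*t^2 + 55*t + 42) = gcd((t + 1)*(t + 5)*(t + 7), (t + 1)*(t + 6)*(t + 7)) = t^2 + 8*t + 7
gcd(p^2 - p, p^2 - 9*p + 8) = p - 1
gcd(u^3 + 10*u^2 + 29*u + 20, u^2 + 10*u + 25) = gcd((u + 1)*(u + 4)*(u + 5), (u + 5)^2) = u + 5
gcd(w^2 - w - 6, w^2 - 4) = w + 2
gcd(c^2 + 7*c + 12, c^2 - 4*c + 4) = 1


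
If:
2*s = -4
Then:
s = -2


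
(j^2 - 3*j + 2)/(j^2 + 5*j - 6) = (j - 2)/(j + 6)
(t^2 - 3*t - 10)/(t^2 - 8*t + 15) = (t + 2)/(t - 3)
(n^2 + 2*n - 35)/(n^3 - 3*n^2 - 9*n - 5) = (n + 7)/(n^2 + 2*n + 1)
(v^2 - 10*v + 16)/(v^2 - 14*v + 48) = (v - 2)/(v - 6)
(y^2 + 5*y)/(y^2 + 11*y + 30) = y/(y + 6)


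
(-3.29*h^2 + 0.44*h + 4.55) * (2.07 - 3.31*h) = 10.8899*h^3 - 8.2667*h^2 - 14.1497*h + 9.4185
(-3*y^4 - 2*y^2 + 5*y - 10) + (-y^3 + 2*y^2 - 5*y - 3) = -3*y^4 - y^3 - 13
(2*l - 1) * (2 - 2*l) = -4*l^2 + 6*l - 2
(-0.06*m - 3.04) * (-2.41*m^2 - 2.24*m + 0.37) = 0.1446*m^3 + 7.4608*m^2 + 6.7874*m - 1.1248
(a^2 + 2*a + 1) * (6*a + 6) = 6*a^3 + 18*a^2 + 18*a + 6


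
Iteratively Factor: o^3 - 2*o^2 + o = (o - 1)*(o^2 - o) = o*(o - 1)*(o - 1)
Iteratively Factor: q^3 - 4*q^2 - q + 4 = (q + 1)*(q^2 - 5*q + 4) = (q - 1)*(q + 1)*(q - 4)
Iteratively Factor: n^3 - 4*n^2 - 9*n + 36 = (n - 3)*(n^2 - n - 12) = (n - 4)*(n - 3)*(n + 3)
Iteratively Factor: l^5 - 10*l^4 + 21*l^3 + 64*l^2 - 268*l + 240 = (l - 2)*(l^4 - 8*l^3 + 5*l^2 + 74*l - 120) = (l - 2)*(l + 3)*(l^3 - 11*l^2 + 38*l - 40) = (l - 4)*(l - 2)*(l + 3)*(l^2 - 7*l + 10) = (l - 4)*(l - 2)^2*(l + 3)*(l - 5)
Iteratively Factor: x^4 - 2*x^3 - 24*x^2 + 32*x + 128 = (x - 4)*(x^3 + 2*x^2 - 16*x - 32) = (x - 4)^2*(x^2 + 6*x + 8) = (x - 4)^2*(x + 4)*(x + 2)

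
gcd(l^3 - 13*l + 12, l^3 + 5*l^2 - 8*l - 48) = l^2 + l - 12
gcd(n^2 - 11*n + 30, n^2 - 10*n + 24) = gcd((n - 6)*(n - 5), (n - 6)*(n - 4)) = n - 6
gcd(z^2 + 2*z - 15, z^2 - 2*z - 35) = z + 5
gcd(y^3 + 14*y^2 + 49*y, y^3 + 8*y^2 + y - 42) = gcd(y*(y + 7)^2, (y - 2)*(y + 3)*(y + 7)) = y + 7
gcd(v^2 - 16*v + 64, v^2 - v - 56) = v - 8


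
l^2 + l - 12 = (l - 3)*(l + 4)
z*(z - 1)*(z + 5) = z^3 + 4*z^2 - 5*z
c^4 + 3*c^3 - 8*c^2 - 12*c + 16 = (c - 2)*(c - 1)*(c + 2)*(c + 4)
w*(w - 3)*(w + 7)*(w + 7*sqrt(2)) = w^4 + 4*w^3 + 7*sqrt(2)*w^3 - 21*w^2 + 28*sqrt(2)*w^2 - 147*sqrt(2)*w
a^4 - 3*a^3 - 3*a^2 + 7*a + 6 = (a - 3)*(a - 2)*(a + 1)^2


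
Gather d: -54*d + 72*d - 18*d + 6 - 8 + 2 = 0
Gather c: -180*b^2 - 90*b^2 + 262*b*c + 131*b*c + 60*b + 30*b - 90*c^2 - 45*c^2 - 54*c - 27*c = -270*b^2 + 90*b - 135*c^2 + c*(393*b - 81)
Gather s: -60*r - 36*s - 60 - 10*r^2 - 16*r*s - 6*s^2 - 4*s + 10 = -10*r^2 - 60*r - 6*s^2 + s*(-16*r - 40) - 50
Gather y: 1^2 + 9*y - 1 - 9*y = 0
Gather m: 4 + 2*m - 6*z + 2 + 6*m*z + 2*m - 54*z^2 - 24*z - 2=m*(6*z + 4) - 54*z^2 - 30*z + 4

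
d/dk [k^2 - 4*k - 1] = 2*k - 4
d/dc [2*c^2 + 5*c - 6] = 4*c + 5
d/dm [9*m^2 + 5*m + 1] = 18*m + 5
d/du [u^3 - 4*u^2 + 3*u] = 3*u^2 - 8*u + 3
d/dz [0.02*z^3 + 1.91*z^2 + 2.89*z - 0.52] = 0.06*z^2 + 3.82*z + 2.89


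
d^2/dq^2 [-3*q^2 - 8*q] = -6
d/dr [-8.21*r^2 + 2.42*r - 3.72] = 2.42 - 16.42*r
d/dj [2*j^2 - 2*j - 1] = 4*j - 2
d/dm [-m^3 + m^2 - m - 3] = -3*m^2 + 2*m - 1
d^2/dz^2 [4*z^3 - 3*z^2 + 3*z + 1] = 24*z - 6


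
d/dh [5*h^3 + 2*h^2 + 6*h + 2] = 15*h^2 + 4*h + 6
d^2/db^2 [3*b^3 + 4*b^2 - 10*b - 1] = 18*b + 8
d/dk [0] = 0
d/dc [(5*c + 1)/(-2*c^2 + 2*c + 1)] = (10*c^2 + 4*c + 3)/(4*c^4 - 8*c^3 + 4*c + 1)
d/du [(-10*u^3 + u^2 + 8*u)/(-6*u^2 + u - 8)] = (60*u^4 - 20*u^3 + 289*u^2 - 16*u - 64)/(36*u^4 - 12*u^3 + 97*u^2 - 16*u + 64)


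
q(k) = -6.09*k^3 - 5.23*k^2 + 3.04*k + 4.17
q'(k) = -18.27*k^2 - 10.46*k + 3.04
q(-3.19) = 138.94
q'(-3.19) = -149.51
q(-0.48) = 2.18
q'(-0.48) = 3.85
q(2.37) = -99.07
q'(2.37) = -124.37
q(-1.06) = 2.32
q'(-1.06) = -6.40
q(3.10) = -218.09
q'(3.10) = -204.96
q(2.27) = -87.11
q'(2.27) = -114.85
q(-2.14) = 33.40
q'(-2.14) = -58.24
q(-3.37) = 167.61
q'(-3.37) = -169.20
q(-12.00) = 9738.09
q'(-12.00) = -2502.32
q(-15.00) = 19335.57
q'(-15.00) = -3950.81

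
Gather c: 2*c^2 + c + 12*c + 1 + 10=2*c^2 + 13*c + 11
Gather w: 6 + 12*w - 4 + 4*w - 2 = 16*w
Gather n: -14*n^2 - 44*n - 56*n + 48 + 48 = -14*n^2 - 100*n + 96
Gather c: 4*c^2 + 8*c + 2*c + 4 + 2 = 4*c^2 + 10*c + 6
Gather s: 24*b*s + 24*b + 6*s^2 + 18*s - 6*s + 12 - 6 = 24*b + 6*s^2 + s*(24*b + 12) + 6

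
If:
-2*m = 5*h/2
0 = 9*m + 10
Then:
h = 8/9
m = -10/9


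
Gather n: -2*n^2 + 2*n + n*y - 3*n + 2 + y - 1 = -2*n^2 + n*(y - 1) + y + 1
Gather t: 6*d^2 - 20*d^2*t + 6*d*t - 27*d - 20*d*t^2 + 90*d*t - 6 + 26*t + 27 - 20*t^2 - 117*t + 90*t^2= 6*d^2 - 27*d + t^2*(70 - 20*d) + t*(-20*d^2 + 96*d - 91) + 21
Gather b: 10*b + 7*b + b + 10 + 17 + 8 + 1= 18*b + 36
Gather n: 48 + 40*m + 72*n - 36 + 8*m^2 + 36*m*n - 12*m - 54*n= 8*m^2 + 28*m + n*(36*m + 18) + 12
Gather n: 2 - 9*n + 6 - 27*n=8 - 36*n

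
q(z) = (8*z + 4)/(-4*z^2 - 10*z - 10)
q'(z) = (8*z + 4)*(8*z + 10)/(-4*z^2 - 10*z - 10)^2 + 8/(-4*z^2 - 10*z - 10) = 2*(4*z^2 + 4*z - 5)/(4*z^4 + 20*z^3 + 45*z^2 + 50*z + 25)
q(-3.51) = 1.00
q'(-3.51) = 0.41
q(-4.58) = 0.68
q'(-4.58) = 0.21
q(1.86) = -0.44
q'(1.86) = 0.07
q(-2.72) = 1.43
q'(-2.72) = 0.71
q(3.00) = -0.37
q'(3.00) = 0.06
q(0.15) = -0.45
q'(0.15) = -0.26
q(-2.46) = 1.63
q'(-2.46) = 0.81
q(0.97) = -0.50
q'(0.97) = 0.04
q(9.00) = -0.18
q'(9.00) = 0.02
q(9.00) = -0.18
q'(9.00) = 0.02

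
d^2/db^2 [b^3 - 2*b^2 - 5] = 6*b - 4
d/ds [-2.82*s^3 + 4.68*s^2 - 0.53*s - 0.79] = -8.46*s^2 + 9.36*s - 0.53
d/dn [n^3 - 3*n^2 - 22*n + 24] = 3*n^2 - 6*n - 22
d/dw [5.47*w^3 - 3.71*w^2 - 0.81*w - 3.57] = 16.41*w^2 - 7.42*w - 0.81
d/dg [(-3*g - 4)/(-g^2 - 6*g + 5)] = (3*g^2 + 18*g - 2*(g + 3)*(3*g + 4) - 15)/(g^2 + 6*g - 5)^2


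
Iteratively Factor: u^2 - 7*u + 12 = (u - 3)*(u - 4)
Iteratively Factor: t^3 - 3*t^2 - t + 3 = (t + 1)*(t^2 - 4*t + 3) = (t - 3)*(t + 1)*(t - 1)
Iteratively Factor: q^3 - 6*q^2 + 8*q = (q - 2)*(q^2 - 4*q) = (q - 4)*(q - 2)*(q)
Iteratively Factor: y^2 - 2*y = (y - 2)*(y)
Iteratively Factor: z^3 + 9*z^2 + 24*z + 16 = (z + 4)*(z^2 + 5*z + 4) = (z + 4)^2*(z + 1)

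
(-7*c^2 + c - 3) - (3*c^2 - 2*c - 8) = -10*c^2 + 3*c + 5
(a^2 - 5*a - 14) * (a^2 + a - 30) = a^4 - 4*a^3 - 49*a^2 + 136*a + 420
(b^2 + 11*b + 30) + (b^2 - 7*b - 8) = 2*b^2 + 4*b + 22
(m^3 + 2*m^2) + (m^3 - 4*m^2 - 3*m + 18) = 2*m^3 - 2*m^2 - 3*m + 18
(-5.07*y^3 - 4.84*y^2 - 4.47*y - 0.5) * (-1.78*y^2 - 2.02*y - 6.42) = 9.0246*y^5 + 18.8566*y^4 + 50.2828*y^3 + 40.9922*y^2 + 29.7074*y + 3.21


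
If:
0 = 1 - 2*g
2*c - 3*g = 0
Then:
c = 3/4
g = 1/2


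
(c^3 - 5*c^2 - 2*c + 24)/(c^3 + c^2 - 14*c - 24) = (c - 3)/(c + 3)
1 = 1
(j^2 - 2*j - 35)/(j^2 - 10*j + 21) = (j + 5)/(j - 3)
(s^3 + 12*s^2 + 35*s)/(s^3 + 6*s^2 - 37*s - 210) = s/(s - 6)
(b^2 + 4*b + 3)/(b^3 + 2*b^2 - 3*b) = (b + 1)/(b*(b - 1))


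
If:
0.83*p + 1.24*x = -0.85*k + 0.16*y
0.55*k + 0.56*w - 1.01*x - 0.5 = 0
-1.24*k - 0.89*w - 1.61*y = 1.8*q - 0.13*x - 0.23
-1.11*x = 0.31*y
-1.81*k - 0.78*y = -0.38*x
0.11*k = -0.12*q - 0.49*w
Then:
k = -1.47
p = 3.34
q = -2.02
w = 0.82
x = -0.84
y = 3.01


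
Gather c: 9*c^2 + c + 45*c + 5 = 9*c^2 + 46*c + 5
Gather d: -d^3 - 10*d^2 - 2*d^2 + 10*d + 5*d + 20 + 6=-d^3 - 12*d^2 + 15*d + 26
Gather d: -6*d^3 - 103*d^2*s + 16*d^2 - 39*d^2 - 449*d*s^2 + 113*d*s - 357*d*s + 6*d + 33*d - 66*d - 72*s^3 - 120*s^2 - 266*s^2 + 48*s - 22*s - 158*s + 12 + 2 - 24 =-6*d^3 + d^2*(-103*s - 23) + d*(-449*s^2 - 244*s - 27) - 72*s^3 - 386*s^2 - 132*s - 10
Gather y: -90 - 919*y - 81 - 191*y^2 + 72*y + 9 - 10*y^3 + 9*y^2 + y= -10*y^3 - 182*y^2 - 846*y - 162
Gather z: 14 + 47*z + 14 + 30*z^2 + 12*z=30*z^2 + 59*z + 28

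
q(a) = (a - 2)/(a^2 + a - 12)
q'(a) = (-2*a - 1)*(a - 2)/(a^2 + a - 12)^2 + 1/(a^2 + a - 12)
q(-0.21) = 0.18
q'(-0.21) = -0.07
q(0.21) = 0.15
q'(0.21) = -0.07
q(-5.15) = -0.76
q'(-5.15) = -0.65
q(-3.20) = 1.05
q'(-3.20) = -1.34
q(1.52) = 0.06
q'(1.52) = -0.09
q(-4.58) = -1.50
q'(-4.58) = -2.55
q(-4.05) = -17.16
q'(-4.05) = -342.86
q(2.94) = -2.26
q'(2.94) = -39.70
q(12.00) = 0.07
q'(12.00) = -0.00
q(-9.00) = -0.18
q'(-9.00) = -0.04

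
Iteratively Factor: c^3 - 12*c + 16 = (c + 4)*(c^2 - 4*c + 4) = (c - 2)*(c + 4)*(c - 2)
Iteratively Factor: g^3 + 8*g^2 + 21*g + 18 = (g + 2)*(g^2 + 6*g + 9) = (g + 2)*(g + 3)*(g + 3)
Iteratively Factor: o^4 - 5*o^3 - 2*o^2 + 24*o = (o - 3)*(o^3 - 2*o^2 - 8*o) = o*(o - 3)*(o^2 - 2*o - 8) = o*(o - 3)*(o + 2)*(o - 4)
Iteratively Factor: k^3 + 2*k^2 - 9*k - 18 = (k + 2)*(k^2 - 9) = (k + 2)*(k + 3)*(k - 3)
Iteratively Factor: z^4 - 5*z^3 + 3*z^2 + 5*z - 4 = (z - 1)*(z^3 - 4*z^2 - z + 4) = (z - 4)*(z - 1)*(z^2 - 1) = (z - 4)*(z - 1)*(z + 1)*(z - 1)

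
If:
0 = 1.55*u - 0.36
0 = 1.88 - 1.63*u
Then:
No Solution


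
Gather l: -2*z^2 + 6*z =-2*z^2 + 6*z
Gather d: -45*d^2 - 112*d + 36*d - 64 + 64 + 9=-45*d^2 - 76*d + 9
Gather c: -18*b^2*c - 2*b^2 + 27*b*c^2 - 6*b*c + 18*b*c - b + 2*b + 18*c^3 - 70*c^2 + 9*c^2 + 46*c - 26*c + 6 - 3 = -2*b^2 + b + 18*c^3 + c^2*(27*b - 61) + c*(-18*b^2 + 12*b + 20) + 3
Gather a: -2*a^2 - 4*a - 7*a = -2*a^2 - 11*a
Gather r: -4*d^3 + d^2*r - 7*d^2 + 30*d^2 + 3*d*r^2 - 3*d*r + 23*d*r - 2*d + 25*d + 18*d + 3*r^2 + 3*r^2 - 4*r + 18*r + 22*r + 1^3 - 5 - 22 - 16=-4*d^3 + 23*d^2 + 41*d + r^2*(3*d + 6) + r*(d^2 + 20*d + 36) - 42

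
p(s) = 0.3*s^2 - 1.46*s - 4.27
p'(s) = 0.6*s - 1.46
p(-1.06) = -2.39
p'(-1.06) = -2.10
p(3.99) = -5.32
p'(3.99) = 0.93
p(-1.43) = -1.57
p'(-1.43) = -2.32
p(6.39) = -1.35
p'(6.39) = 2.37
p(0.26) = -4.63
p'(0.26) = -1.30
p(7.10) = 0.49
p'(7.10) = 2.80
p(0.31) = -4.69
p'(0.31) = -1.27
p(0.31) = -4.69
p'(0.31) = -1.27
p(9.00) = 6.89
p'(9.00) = 3.94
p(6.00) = -2.23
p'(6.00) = 2.14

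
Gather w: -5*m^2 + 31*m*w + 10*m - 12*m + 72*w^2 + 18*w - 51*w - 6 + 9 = -5*m^2 - 2*m + 72*w^2 + w*(31*m - 33) + 3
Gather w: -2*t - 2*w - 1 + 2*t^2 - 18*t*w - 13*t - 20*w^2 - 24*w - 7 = 2*t^2 - 15*t - 20*w^2 + w*(-18*t - 26) - 8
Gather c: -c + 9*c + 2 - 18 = 8*c - 16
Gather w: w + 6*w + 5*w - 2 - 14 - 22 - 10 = 12*w - 48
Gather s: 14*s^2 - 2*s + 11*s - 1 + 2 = 14*s^2 + 9*s + 1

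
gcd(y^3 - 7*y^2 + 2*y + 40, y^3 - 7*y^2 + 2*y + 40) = y^3 - 7*y^2 + 2*y + 40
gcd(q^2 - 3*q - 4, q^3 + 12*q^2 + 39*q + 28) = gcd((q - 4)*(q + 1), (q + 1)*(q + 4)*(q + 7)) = q + 1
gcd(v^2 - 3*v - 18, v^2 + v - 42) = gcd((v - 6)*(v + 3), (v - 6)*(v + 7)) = v - 6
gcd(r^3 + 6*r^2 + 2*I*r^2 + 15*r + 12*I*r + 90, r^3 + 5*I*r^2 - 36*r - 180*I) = r^2 + r*(6 + 5*I) + 30*I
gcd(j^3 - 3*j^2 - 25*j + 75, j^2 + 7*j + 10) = j + 5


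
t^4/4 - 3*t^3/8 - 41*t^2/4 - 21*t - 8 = (t/4 + 1)*(t - 8)*(t + 1/2)*(t + 2)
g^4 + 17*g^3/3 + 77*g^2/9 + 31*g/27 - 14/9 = (g - 1/3)*(g + 2/3)*(g + 7/3)*(g + 3)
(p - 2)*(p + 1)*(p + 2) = p^3 + p^2 - 4*p - 4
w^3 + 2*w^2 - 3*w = w*(w - 1)*(w + 3)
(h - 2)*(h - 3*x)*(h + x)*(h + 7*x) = h^4 + 5*h^3*x - 2*h^3 - 17*h^2*x^2 - 10*h^2*x - 21*h*x^3 + 34*h*x^2 + 42*x^3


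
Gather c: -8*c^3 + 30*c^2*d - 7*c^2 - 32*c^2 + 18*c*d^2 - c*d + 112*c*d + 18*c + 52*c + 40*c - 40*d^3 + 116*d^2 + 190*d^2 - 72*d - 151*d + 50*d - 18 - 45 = -8*c^3 + c^2*(30*d - 39) + c*(18*d^2 + 111*d + 110) - 40*d^3 + 306*d^2 - 173*d - 63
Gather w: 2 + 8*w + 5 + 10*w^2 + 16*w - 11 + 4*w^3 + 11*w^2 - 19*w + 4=4*w^3 + 21*w^2 + 5*w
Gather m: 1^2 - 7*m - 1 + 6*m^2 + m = 6*m^2 - 6*m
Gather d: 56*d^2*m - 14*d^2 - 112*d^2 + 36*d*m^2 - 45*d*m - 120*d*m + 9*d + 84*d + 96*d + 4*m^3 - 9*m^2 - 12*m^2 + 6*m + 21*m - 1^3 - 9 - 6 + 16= d^2*(56*m - 126) + d*(36*m^2 - 165*m + 189) + 4*m^3 - 21*m^2 + 27*m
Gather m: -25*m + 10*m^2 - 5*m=10*m^2 - 30*m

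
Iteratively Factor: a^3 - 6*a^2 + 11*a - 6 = (a - 3)*(a^2 - 3*a + 2) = (a - 3)*(a - 1)*(a - 2)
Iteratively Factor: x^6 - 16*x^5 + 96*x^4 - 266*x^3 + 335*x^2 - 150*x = (x - 1)*(x^5 - 15*x^4 + 81*x^3 - 185*x^2 + 150*x) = x*(x - 1)*(x^4 - 15*x^3 + 81*x^2 - 185*x + 150) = x*(x - 5)*(x - 1)*(x^3 - 10*x^2 + 31*x - 30) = x*(x - 5)*(x - 2)*(x - 1)*(x^2 - 8*x + 15) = x*(x - 5)*(x - 3)*(x - 2)*(x - 1)*(x - 5)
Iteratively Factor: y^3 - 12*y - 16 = (y + 2)*(y^2 - 2*y - 8) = (y + 2)^2*(y - 4)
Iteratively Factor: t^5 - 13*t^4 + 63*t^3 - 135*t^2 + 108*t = (t - 3)*(t^4 - 10*t^3 + 33*t^2 - 36*t) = (t - 4)*(t - 3)*(t^3 - 6*t^2 + 9*t) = (t - 4)*(t - 3)^2*(t^2 - 3*t) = (t - 4)*(t - 3)^3*(t)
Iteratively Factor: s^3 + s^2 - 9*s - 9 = (s - 3)*(s^2 + 4*s + 3) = (s - 3)*(s + 3)*(s + 1)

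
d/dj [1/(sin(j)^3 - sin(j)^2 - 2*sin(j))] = (-3*sin(j)^2 + 2*sin(j) + 2)*cos(j)/((sin(j) + cos(j)^2 + 1)^2*sin(j)^2)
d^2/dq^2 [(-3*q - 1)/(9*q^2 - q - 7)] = 2*((3*q + 1)*(18*q - 1)^2 + 3*(27*q + 2)*(-9*q^2 + q + 7))/(-9*q^2 + q + 7)^3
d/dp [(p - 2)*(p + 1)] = 2*p - 1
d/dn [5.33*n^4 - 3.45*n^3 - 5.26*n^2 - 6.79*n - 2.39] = 21.32*n^3 - 10.35*n^2 - 10.52*n - 6.79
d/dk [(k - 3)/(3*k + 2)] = 11/(3*k + 2)^2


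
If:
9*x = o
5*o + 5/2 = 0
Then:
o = -1/2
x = -1/18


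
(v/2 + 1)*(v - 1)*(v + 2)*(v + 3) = v^4/2 + 3*v^3 + 9*v^2/2 - 2*v - 6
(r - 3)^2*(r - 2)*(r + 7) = r^4 - r^3 - 35*r^2 + 129*r - 126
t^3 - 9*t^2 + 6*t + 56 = (t - 7)*(t - 4)*(t + 2)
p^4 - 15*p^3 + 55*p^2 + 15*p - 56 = (p - 8)*(p - 7)*(p - 1)*(p + 1)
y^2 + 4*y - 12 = (y - 2)*(y + 6)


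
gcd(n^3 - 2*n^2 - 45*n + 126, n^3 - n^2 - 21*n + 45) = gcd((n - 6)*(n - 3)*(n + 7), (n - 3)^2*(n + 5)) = n - 3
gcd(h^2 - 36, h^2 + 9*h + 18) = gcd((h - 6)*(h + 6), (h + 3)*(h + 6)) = h + 6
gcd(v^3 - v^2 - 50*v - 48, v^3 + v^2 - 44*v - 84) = v + 6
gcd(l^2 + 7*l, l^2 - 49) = l + 7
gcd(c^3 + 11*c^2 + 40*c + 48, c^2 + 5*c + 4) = c + 4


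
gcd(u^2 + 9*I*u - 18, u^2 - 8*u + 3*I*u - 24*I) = u + 3*I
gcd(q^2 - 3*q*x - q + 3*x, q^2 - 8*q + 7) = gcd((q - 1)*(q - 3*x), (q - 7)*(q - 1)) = q - 1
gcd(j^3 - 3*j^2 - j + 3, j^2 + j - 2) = j - 1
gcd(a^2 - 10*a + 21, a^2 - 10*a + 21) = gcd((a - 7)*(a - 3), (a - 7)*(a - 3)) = a^2 - 10*a + 21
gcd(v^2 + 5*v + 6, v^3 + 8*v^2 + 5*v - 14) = v + 2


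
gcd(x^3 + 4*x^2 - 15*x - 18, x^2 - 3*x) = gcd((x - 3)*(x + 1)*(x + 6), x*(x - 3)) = x - 3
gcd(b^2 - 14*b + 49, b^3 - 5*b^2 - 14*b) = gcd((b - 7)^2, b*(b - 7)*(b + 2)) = b - 7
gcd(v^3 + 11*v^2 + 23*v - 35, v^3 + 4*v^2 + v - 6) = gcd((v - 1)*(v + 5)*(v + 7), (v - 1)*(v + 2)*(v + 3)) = v - 1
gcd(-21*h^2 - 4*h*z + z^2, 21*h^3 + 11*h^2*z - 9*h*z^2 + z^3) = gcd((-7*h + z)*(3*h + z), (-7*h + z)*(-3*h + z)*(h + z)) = -7*h + z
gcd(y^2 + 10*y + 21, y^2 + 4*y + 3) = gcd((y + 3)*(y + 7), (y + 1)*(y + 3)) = y + 3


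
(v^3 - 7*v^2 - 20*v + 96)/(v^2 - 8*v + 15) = (v^2 - 4*v - 32)/(v - 5)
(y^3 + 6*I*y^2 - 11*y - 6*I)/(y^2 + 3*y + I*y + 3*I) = (y^2 + 5*I*y - 6)/(y + 3)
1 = 1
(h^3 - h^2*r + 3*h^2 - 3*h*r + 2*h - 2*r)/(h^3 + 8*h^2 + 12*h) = (h^2 - h*r + h - r)/(h*(h + 6))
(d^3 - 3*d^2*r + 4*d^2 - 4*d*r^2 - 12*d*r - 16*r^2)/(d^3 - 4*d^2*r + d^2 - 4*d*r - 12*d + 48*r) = (d + r)/(d - 3)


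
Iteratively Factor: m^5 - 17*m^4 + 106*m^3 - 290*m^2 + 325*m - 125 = (m - 1)*(m^4 - 16*m^3 + 90*m^2 - 200*m + 125) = (m - 5)*(m - 1)*(m^3 - 11*m^2 + 35*m - 25) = (m - 5)^2*(m - 1)*(m^2 - 6*m + 5) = (m - 5)^2*(m - 1)^2*(m - 5)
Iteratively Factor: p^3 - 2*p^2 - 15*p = (p + 3)*(p^2 - 5*p) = p*(p + 3)*(p - 5)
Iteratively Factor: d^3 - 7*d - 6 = (d - 3)*(d^2 + 3*d + 2) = (d - 3)*(d + 2)*(d + 1)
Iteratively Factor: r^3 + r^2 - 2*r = (r + 2)*(r^2 - r) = (r - 1)*(r + 2)*(r)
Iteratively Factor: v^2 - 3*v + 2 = (v - 2)*(v - 1)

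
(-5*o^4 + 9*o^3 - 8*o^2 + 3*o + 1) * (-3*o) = 15*o^5 - 27*o^4 + 24*o^3 - 9*o^2 - 3*o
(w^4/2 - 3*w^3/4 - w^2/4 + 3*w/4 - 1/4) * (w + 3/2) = w^5/2 - 11*w^3/8 + 3*w^2/8 + 7*w/8 - 3/8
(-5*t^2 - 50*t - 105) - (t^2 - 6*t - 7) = -6*t^2 - 44*t - 98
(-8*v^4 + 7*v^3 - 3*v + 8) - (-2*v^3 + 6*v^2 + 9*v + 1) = -8*v^4 + 9*v^3 - 6*v^2 - 12*v + 7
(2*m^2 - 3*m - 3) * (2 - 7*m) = -14*m^3 + 25*m^2 + 15*m - 6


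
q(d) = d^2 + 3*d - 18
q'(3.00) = 9.00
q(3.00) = 0.00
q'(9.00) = 21.00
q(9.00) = 90.00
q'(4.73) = 12.46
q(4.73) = 18.56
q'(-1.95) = -0.90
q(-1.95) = -20.05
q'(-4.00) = -5.00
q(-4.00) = -14.00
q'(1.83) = 6.66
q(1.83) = -9.16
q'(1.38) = 5.76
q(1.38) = -11.96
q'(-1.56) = -0.12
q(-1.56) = -20.25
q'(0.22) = 3.44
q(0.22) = -17.29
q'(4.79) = 12.58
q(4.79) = 19.31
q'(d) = 2*d + 3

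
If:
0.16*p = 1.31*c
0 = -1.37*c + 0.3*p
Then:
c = 0.00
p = 0.00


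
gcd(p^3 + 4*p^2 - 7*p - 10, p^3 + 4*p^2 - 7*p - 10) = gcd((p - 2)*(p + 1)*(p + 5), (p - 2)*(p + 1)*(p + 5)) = p^3 + 4*p^2 - 7*p - 10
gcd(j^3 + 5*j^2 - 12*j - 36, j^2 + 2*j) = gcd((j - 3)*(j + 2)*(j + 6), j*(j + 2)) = j + 2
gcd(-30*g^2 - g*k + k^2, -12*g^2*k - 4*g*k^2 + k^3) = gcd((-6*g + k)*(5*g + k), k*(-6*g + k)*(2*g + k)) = 6*g - k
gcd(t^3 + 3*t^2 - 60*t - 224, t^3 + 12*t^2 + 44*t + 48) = t + 4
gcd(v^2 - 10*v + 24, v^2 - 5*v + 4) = v - 4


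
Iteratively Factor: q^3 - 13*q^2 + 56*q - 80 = (q - 4)*(q^2 - 9*q + 20) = (q - 4)^2*(q - 5)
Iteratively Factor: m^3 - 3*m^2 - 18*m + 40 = (m + 4)*(m^2 - 7*m + 10) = (m - 2)*(m + 4)*(m - 5)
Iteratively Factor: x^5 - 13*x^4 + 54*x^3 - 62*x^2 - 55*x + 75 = (x + 1)*(x^4 - 14*x^3 + 68*x^2 - 130*x + 75) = (x - 5)*(x + 1)*(x^3 - 9*x^2 + 23*x - 15) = (x - 5)*(x - 1)*(x + 1)*(x^2 - 8*x + 15) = (x - 5)^2*(x - 1)*(x + 1)*(x - 3)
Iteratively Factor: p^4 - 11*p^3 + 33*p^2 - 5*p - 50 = (p + 1)*(p^3 - 12*p^2 + 45*p - 50) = (p - 2)*(p + 1)*(p^2 - 10*p + 25) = (p - 5)*(p - 2)*(p + 1)*(p - 5)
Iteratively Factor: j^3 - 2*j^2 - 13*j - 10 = (j + 2)*(j^2 - 4*j - 5) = (j - 5)*(j + 2)*(j + 1)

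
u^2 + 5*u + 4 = (u + 1)*(u + 4)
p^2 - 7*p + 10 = (p - 5)*(p - 2)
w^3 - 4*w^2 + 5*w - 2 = (w - 2)*(w - 1)^2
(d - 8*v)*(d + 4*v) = d^2 - 4*d*v - 32*v^2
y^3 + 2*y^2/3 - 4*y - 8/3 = (y - 2)*(y + 2/3)*(y + 2)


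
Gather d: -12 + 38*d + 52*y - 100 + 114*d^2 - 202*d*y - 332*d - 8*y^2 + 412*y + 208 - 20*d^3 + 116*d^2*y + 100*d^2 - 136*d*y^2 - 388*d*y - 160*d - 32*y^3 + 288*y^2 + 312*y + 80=-20*d^3 + d^2*(116*y + 214) + d*(-136*y^2 - 590*y - 454) - 32*y^3 + 280*y^2 + 776*y + 176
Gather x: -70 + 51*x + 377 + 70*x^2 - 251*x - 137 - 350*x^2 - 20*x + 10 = -280*x^2 - 220*x + 180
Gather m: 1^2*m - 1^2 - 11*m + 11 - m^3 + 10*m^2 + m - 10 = -m^3 + 10*m^2 - 9*m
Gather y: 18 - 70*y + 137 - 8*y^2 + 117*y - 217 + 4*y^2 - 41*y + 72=-4*y^2 + 6*y + 10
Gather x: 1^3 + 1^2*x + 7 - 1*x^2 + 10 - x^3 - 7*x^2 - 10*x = -x^3 - 8*x^2 - 9*x + 18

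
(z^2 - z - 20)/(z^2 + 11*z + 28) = (z - 5)/(z + 7)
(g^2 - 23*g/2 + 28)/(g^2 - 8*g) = (g - 7/2)/g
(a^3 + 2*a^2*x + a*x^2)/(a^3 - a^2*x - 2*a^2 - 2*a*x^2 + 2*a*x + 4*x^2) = a*(-a - x)/(-a^2 + 2*a*x + 2*a - 4*x)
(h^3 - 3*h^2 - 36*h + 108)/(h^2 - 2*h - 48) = (h^2 - 9*h + 18)/(h - 8)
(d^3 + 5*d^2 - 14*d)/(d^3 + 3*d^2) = (d^2 + 5*d - 14)/(d*(d + 3))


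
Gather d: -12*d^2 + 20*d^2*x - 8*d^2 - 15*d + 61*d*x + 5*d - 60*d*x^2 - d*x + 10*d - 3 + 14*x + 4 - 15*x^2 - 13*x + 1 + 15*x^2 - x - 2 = d^2*(20*x - 20) + d*(-60*x^2 + 60*x)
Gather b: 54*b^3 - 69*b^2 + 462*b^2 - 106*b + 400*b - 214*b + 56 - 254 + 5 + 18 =54*b^3 + 393*b^2 + 80*b - 175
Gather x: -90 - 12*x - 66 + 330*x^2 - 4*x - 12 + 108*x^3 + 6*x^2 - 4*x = 108*x^3 + 336*x^2 - 20*x - 168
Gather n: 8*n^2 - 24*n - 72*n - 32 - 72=8*n^2 - 96*n - 104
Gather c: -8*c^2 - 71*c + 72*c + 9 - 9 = -8*c^2 + c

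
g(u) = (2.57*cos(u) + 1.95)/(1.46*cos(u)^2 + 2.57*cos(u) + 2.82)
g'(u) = (2.92*sin(u)*cos(u) + 2.57*sin(u))*(2.57*cos(u) + 1.95)/(1.46*cos(u)^2 + 2.57*cos(u) + 2.82)^2 - 2.57*sin(u)/(1.46*cos(u)^2 + 2.57*cos(u) + 2.82) = (3.7522*cos(u)^2 + 5.694*cos(u) - 2.2359)*sin(u)/(2.1316*cos(u)^4 + 7.5044*cos(u)^3 + 14.8393*cos(u)^2 + 14.4948*cos(u) + 7.9524)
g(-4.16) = 0.32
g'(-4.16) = -1.02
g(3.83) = -0.02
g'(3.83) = 0.96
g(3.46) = -0.29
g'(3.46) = 0.46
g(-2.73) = -0.24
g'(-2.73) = 0.60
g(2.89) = -0.32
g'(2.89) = -0.36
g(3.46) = -0.29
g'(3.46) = 0.46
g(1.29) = 0.73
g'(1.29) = -0.03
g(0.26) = 0.66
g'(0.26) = 0.04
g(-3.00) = -0.35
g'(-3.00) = 0.20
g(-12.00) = 0.68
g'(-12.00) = 0.08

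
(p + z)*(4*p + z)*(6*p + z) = 24*p^3 + 34*p^2*z + 11*p*z^2 + z^3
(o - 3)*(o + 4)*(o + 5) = o^3 + 6*o^2 - 7*o - 60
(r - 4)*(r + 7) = r^2 + 3*r - 28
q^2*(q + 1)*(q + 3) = q^4 + 4*q^3 + 3*q^2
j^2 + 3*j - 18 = (j - 3)*(j + 6)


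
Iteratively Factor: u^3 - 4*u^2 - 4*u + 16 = (u - 4)*(u^2 - 4) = (u - 4)*(u + 2)*(u - 2)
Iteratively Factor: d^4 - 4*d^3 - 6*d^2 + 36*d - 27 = (d - 3)*(d^3 - d^2 - 9*d + 9) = (d - 3)*(d - 1)*(d^2 - 9) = (d - 3)^2*(d - 1)*(d + 3)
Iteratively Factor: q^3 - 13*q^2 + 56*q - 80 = (q - 5)*(q^2 - 8*q + 16) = (q - 5)*(q - 4)*(q - 4)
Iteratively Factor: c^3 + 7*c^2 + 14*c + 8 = (c + 1)*(c^2 + 6*c + 8) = (c + 1)*(c + 4)*(c + 2)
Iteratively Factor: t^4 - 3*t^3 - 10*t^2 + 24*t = (t - 4)*(t^3 + t^2 - 6*t) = (t - 4)*(t - 2)*(t^2 + 3*t) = (t - 4)*(t - 2)*(t + 3)*(t)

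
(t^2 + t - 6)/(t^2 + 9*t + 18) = (t - 2)/(t + 6)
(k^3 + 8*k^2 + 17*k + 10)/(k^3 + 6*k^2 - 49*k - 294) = (k^3 + 8*k^2 + 17*k + 10)/(k^3 + 6*k^2 - 49*k - 294)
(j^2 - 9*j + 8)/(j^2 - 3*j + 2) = (j - 8)/(j - 2)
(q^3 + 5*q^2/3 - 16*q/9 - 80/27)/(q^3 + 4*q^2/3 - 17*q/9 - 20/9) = (q + 4/3)/(q + 1)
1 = 1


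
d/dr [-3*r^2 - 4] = -6*r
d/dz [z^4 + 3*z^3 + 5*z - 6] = 4*z^3 + 9*z^2 + 5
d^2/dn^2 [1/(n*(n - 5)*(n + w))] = 2*(n^2*(n - 5)^2 + n^2*(n - 5)*(n + w) + n^2*(n + w)^2 + n*(n - 5)^2*(n + w) + n*(n - 5)*(n + w)^2 + (n - 5)^2*(n + w)^2)/(n^3*(n - 5)^3*(n + w)^3)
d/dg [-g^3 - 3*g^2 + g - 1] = -3*g^2 - 6*g + 1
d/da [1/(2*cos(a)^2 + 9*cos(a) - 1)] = (4*cos(a) + 9)*sin(a)/(9*cos(a) + cos(2*a))^2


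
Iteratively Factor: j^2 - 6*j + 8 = (j - 4)*(j - 2)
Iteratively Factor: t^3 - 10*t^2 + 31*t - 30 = (t - 3)*(t^2 - 7*t + 10) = (t - 3)*(t - 2)*(t - 5)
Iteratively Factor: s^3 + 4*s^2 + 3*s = (s + 1)*(s^2 + 3*s) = s*(s + 1)*(s + 3)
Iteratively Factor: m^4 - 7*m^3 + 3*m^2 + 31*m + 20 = (m - 5)*(m^3 - 2*m^2 - 7*m - 4) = (m - 5)*(m + 1)*(m^2 - 3*m - 4) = (m - 5)*(m - 4)*(m + 1)*(m + 1)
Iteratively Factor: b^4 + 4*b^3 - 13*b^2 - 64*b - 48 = (b + 1)*(b^3 + 3*b^2 - 16*b - 48) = (b - 4)*(b + 1)*(b^2 + 7*b + 12) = (b - 4)*(b + 1)*(b + 4)*(b + 3)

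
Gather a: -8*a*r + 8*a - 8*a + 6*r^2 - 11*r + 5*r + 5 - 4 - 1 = -8*a*r + 6*r^2 - 6*r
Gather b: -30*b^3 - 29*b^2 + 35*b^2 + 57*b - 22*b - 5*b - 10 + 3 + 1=-30*b^3 + 6*b^2 + 30*b - 6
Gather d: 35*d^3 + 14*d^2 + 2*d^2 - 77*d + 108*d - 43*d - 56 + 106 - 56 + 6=35*d^3 + 16*d^2 - 12*d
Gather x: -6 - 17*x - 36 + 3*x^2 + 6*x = 3*x^2 - 11*x - 42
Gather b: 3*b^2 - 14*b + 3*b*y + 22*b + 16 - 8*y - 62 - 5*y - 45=3*b^2 + b*(3*y + 8) - 13*y - 91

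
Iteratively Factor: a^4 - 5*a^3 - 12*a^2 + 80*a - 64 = (a + 4)*(a^3 - 9*a^2 + 24*a - 16) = (a - 1)*(a + 4)*(a^2 - 8*a + 16) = (a - 4)*(a - 1)*(a + 4)*(a - 4)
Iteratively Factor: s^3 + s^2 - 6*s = (s)*(s^2 + s - 6) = s*(s + 3)*(s - 2)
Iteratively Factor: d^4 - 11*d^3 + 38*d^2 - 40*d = (d - 4)*(d^3 - 7*d^2 + 10*d) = d*(d - 4)*(d^2 - 7*d + 10) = d*(d - 5)*(d - 4)*(d - 2)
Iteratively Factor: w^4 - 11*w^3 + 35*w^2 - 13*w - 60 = (w - 3)*(w^3 - 8*w^2 + 11*w + 20) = (w - 5)*(w - 3)*(w^2 - 3*w - 4) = (w - 5)*(w - 3)*(w + 1)*(w - 4)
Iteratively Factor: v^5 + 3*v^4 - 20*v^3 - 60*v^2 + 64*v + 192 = (v - 2)*(v^4 + 5*v^3 - 10*v^2 - 80*v - 96) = (v - 2)*(v + 4)*(v^3 + v^2 - 14*v - 24) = (v - 2)*(v + 2)*(v + 4)*(v^2 - v - 12) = (v - 4)*(v - 2)*(v + 2)*(v + 4)*(v + 3)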